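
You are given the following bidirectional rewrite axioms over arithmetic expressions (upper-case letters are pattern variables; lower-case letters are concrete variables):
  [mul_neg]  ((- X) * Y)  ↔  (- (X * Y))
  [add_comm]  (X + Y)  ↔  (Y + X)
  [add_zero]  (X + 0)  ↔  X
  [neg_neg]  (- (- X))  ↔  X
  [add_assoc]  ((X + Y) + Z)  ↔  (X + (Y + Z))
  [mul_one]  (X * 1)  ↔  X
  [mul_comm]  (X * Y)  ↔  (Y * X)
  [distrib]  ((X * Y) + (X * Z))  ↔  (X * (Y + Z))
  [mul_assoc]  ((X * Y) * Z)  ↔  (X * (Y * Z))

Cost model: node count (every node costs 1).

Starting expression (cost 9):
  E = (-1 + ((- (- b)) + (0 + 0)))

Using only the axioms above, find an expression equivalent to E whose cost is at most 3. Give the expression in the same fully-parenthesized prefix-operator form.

1. [add_zero →] (0 + 0)  →  0;  E = (-1 + ((- (- b)) + 0))
2. [neg_neg →] (- (- b))  →  b;  E = (-1 + (b + 0))
3. [add_zero →] (b + 0)  →  b;  cost 3 ≤ 3, done

(-1 + b)   [cost 3]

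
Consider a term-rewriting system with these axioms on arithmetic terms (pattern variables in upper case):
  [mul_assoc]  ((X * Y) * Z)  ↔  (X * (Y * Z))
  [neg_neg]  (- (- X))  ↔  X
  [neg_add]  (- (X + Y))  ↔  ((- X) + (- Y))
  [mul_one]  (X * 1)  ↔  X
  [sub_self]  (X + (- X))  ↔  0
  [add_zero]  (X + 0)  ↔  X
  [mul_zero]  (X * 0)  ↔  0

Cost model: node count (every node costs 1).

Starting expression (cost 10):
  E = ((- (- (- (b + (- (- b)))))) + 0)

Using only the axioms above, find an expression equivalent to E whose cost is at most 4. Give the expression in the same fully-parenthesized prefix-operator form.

step 1: neg_neg (→) rewrites (- (- b)) into b, now ((- (- (- (b + b)))) + 0)
step 2: neg_neg (→) rewrites (- (- (b + b))) into (b + b), now ((- (b + b)) + 0)
step 3: add_zero (→) rewrites ((- (b + b)) + 0) into (- (b + b)), reaching cost 4 (bound 4)

(- (b + b))   [cost 4]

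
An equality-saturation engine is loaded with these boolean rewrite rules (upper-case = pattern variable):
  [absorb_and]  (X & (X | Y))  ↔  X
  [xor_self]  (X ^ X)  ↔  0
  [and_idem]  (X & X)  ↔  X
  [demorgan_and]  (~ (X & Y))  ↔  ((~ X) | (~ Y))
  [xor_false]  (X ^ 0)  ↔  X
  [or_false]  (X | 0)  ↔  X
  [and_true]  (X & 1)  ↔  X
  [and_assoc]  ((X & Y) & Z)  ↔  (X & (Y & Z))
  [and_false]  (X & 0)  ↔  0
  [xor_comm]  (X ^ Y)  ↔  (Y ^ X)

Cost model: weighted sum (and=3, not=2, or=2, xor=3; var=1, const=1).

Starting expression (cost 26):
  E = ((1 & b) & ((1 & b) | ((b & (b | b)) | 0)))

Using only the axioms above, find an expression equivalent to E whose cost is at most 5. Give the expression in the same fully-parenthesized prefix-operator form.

step 1: absorb_and (→) rewrites (b & (b | b)) into b, now ((1 & b) & ((1 & b) | (b | 0)))
step 2: or_false (→) rewrites (b | 0) into b, now ((1 & b) & ((1 & b) | b))
step 3: absorb_and (→) rewrites ((1 & b) & ((1 & b) | b)) into (1 & b), reaching cost 5 (bound 5)

(1 & b)   [cost 5]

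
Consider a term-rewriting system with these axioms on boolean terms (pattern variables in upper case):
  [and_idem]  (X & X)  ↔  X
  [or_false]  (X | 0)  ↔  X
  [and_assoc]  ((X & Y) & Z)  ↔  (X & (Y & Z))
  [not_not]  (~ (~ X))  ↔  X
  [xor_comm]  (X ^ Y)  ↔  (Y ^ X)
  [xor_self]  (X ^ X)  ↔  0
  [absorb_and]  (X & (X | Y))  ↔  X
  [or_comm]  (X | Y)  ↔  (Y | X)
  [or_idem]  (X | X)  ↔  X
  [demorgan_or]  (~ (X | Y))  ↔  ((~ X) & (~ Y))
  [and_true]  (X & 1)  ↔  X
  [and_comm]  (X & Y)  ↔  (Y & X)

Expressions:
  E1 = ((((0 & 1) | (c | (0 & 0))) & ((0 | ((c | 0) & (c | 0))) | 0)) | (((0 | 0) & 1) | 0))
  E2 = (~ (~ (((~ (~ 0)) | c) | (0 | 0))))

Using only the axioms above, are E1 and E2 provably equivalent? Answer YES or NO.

YES

(1) ((c | 0) & (c | 0))  =[and_idem →]=  (c | 0)    ⊢ ((((0 & 1) | (c | (0 & 0))) & ((0 | (c | 0)) | 0)) | (((0 | 0) & 1) | 0))
(2) ((0 | 0) & 1)  =[and_true →]=  (0 | 0)    ⊢ ((((0 & 1) | (c | (0 & 0))) & ((0 | (c | 0)) | 0)) | ((0 | 0) | 0))
(3) (0 & 0)  =[and_idem →]=  0    ⊢ ((((0 & 1) | (c | 0)) & ((0 | (c | 0)) | 0)) | ((0 | 0) | 0))
(4) (0 & 1)  =[and_true →]=  0    ⊢ (((0 | (c | 0)) & ((0 | (c | 0)) | 0)) | ((0 | 0) | 0))
(5) ((0 | (c | 0)) & ((0 | (c | 0)) | 0))  =[absorb_and →]=  (0 | (c | 0))    ⊢ ((0 | (c | 0)) | ((0 | 0) | 0))
(6) (0 | 0)  =[or_idem →]=  0    ⊢ ((0 | (c | 0)) | (0 | 0))
(7) (0 | 0)  =[or_idem →]=  0    ⊢ ((0 | (c | 0)) | 0)
(8) (c | 0)  =[or_false →]=  c    ⊢ ((0 | c) | 0)
(9) 0  =[not_not ←]=  (~ (~ 0))    ⊢ (((~ (~ 0)) | c) | 0)
(10) 0  =[or_idem ←]=  (0 | 0)    ⊢ (((~ (~ 0)) | c) | (0 | 0))
(11) (((~ (~ 0)) | c) | (0 | 0))  =[not_not ←]=  (~ (~ (((~ (~ 0)) | c) | (0 | 0))))    ⊢ E2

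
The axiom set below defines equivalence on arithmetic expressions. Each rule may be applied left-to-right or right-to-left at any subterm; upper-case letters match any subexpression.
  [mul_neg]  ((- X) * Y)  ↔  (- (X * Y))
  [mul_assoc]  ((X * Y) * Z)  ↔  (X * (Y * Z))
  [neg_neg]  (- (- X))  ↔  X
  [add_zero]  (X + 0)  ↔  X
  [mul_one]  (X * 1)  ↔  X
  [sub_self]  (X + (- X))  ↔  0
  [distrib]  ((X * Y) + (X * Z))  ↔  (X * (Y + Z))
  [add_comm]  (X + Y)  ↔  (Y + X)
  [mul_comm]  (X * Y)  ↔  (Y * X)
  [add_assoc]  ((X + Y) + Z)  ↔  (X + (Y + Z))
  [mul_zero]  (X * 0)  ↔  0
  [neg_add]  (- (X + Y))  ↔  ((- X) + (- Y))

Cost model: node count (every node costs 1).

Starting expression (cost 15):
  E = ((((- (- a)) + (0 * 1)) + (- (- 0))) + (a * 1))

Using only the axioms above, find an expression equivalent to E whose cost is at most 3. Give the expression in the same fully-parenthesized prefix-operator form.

(a + a)   [cost 3]

1. [neg_neg →] (- (- a))  →  a;  E = (((a + (0 * 1)) + (- (- 0))) + (a * 1))
2. [neg_neg →] (- (- 0))  →  0;  E = (((a + (0 * 1)) + 0) + (a * 1))
3. [add_zero →] ((a + (0 * 1)) + 0)  →  (a + (0 * 1));  E = ((a + (0 * 1)) + (a * 1))
4. [mul_one →] (a * 1)  →  a;  E = ((a + (0 * 1)) + a)
5. [mul_one →] (0 * 1)  →  0;  E = ((a + 0) + a)
6. [add_zero →] (a + 0)  →  a;  cost 3 ≤ 3, done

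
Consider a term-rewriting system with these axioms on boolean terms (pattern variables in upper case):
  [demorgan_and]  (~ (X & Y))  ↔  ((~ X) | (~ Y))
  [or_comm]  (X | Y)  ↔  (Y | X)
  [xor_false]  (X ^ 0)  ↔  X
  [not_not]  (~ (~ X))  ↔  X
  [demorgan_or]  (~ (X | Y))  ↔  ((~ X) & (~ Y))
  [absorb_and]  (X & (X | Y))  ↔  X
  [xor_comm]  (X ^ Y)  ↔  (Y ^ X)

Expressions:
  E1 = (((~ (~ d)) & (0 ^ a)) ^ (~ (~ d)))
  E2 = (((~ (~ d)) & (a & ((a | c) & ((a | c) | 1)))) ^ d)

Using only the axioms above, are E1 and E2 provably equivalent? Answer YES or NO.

YES

1. [not_not →] (~ (~ d))  →  d;  E1 = ((d & (0 ^ a)) ^ (~ (~ d)))
2. [xor_comm →] (0 ^ a)  →  (a ^ 0);  E1 = ((d & (a ^ 0)) ^ (~ (~ d)))
3. [xor_false →] (a ^ 0)  →  a;  E1 = ((d & a) ^ (~ (~ d)))
4. [not_not →] (~ (~ d))  →  d;  E1 = ((d & a) ^ d)
5. [not_not ←] d  →  (~ (~ d));  E1 = (((~ (~ d)) & a) ^ d)
6. [absorb_and ←] a  →  (a & (a | c));  E1 = (((~ (~ d)) & (a & (a | c))) ^ d)
7. [absorb_and ←] (a | c)  →  ((a | c) & ((a | c) | 1));  this is E2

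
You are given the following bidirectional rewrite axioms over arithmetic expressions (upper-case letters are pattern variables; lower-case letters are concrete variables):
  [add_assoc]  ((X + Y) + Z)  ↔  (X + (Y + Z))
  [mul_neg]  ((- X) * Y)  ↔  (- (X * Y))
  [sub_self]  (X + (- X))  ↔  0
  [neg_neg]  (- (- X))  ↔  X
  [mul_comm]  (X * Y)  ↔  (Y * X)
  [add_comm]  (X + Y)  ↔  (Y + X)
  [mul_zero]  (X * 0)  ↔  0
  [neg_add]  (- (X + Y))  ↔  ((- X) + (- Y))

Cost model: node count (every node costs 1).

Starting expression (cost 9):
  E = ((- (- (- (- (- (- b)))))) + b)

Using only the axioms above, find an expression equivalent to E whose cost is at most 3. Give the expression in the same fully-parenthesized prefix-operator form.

step 1: neg_neg (→) rewrites (- (- (- (- (- (- b)))))) into (- (- (- (- b)))), now ((- (- (- (- b)))) + b)
step 2: neg_neg (→) rewrites (- (- b)) into b, now ((- (- b)) + b)
step 3: neg_neg (→) rewrites (- (- b)) into b, reaching cost 3 (bound 3)

(b + b)   [cost 3]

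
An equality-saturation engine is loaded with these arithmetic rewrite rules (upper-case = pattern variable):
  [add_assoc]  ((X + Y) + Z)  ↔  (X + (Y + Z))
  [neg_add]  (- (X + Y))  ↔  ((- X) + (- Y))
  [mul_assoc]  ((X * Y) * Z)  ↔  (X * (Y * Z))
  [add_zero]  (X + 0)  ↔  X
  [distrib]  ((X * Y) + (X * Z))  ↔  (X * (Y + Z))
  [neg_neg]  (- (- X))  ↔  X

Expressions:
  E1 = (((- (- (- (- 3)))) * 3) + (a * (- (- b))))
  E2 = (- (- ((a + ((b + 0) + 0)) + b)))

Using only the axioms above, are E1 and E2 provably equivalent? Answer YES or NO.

The axioms are sound identities: if E1 ↔* E2 then E1 and E2 evaluate identically under any assignment.
Under a=0, b=0: E1 evaluates to 9, E2 to 0. Distinct ⇒ no rewrite sequence connects them.

NO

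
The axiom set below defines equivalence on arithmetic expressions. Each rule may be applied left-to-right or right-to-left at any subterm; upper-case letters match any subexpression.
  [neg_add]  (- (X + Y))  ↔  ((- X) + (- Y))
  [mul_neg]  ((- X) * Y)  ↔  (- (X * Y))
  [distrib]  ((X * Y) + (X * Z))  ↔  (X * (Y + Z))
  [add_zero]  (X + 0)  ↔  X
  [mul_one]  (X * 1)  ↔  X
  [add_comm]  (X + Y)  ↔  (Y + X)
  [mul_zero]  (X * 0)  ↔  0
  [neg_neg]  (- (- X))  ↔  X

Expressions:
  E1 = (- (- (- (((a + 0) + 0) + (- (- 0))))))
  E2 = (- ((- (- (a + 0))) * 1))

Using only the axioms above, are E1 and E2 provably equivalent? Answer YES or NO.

YES

1. [neg_neg →] (- (- (((a + 0) + 0) + (- (- 0)))))  →  (((a + 0) + 0) + (- (- 0)));  E1 = (- (((a + 0) + 0) + (- (- 0))))
2. [add_zero →] (a + 0)  →  a;  E1 = (- ((a + 0) + (- (- 0))))
3. [neg_neg →] (- (- 0))  →  0;  E1 = (- ((a + 0) + 0))
4. [add_zero →] ((a + 0) + 0)  →  (a + 0);  E1 = (- (a + 0))
5. [mul_one ←] (a + 0)  →  ((a + 0) * 1);  E1 = (- ((a + 0) * 1))
6. [neg_neg ←] (a + 0)  →  (- (- (a + 0)));  this is E2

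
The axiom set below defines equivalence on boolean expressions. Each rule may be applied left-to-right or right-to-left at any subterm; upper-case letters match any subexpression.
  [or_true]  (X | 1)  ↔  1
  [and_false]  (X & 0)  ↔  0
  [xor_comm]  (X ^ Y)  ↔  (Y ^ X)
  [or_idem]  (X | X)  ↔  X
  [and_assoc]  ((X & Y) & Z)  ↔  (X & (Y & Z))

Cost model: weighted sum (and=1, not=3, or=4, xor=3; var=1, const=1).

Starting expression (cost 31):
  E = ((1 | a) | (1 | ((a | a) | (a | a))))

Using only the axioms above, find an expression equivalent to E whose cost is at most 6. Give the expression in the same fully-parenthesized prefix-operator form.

1. [or_idem →] ((a | a) | (a | a))  →  (a | a);  E = ((1 | a) | (1 | (a | a)))
2. [or_idem →] (a | a)  →  a;  E = ((1 | a) | (1 | a))
3. [or_idem →] ((1 | a) | (1 | a))  →  (1 | a);  cost 6 ≤ 6, done

(1 | a)   [cost 6]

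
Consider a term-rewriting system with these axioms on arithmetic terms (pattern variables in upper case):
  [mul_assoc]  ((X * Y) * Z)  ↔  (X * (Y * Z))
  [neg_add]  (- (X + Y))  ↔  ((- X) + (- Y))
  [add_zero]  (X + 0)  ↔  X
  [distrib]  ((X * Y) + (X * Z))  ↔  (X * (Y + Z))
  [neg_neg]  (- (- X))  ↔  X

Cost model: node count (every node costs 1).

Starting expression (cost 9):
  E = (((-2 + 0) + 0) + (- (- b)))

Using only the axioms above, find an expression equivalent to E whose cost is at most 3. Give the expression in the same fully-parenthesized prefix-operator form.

(-2 + b)   [cost 3]

step 1: add_zero (→) rewrites ((-2 + 0) + 0) into (-2 + 0), now ((-2 + 0) + (- (- b)))
step 2: neg_neg (→) rewrites (- (- b)) into b, now ((-2 + 0) + b)
step 3: add_zero (→) rewrites (-2 + 0) into -2, reaching cost 3 (bound 3)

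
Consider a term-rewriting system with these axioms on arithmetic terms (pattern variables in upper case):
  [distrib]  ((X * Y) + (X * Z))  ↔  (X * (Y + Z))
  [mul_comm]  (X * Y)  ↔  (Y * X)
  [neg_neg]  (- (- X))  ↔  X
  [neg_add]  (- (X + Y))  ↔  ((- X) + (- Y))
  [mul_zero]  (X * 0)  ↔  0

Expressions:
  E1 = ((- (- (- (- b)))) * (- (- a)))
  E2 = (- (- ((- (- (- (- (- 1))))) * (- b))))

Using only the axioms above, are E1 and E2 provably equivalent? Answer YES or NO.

Every axiom is a valid identity, so a rewrite proof would force E1 and E2 to agree under every assignment.
At a=0, b=1: E1 = 0 but E2 = 1; they differ, so no derivation exists.

NO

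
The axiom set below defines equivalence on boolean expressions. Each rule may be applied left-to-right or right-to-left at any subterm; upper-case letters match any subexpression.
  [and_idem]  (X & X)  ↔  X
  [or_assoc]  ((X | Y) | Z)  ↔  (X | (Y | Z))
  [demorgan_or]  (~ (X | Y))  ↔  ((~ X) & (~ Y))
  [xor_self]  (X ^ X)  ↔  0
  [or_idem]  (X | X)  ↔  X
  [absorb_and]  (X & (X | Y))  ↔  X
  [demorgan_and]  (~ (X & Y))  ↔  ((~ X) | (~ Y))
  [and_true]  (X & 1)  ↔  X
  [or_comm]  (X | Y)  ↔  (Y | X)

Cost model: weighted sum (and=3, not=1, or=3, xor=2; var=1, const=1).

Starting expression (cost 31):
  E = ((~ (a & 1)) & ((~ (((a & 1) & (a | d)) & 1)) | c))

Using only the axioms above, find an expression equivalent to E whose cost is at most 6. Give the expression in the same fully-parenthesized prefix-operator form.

(~ (a & 1))   [cost 6]

(1) (a & 1)  =[and_true →]=  a    ⊢ ((~ (a & 1)) & ((~ ((a & (a | d)) & 1)) | c))
(2) (a & (a | d))  =[absorb_and →]=  a    ⊢ ((~ (a & 1)) & ((~ (a & 1)) | c))
(3) ((~ (a & 1)) & ((~ (a & 1)) | c))  =[absorb_and →]=  (~ (a & 1))    ⊢ cost 6, within 6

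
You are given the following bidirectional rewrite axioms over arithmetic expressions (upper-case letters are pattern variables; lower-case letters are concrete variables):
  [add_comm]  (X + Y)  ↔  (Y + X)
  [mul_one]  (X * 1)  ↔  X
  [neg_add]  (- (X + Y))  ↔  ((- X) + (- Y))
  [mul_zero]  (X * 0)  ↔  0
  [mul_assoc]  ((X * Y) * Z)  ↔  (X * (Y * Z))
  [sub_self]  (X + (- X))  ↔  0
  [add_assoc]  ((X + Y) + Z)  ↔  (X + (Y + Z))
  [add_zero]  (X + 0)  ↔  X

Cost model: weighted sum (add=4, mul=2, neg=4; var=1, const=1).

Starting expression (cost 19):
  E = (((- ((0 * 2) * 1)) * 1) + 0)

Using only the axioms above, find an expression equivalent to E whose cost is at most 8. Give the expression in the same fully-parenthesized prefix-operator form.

(1) (((- ((0 * 2) * 1)) * 1) + 0)  =[add_zero →]=  ((- ((0 * 2) * 1)) * 1)
(2) ((0 * 2) * 1)  =[mul_one →]=  (0 * 2)    ⊢ ((- (0 * 2)) * 1)
(3) ((- (0 * 2)) * 1)  =[mul_one →]=  (- (0 * 2))    ⊢ cost 8, within 8

(- (0 * 2))   [cost 8]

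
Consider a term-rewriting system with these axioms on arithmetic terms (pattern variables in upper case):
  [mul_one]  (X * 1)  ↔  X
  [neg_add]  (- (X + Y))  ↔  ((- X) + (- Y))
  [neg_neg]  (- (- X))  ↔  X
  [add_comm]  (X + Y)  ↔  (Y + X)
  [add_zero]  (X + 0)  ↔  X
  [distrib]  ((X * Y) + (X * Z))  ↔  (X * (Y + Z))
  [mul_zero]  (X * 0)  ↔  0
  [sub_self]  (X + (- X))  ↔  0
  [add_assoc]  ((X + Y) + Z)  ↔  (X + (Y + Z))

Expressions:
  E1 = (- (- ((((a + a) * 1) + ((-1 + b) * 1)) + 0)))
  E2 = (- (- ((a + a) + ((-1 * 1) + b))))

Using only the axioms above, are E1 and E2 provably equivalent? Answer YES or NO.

YES

1. [neg_neg →] (- (- ((((a + a) * 1) + ((-1 + b) * 1)) + 0)))  →  ((((a + a) * 1) + ((-1 + b) * 1)) + 0)
2. [add_comm →] (-1 + b)  →  (b + -1);  E1 = ((((a + a) * 1) + ((b + -1) * 1)) + 0)
3. [add_zero →] ((((a + a) * 1) + ((b + -1) * 1)) + 0)  →  (((a + a) * 1) + ((b + -1) * 1))
4. [mul_one →] ((a + a) * 1)  →  (a + a);  E1 = ((a + a) + ((b + -1) * 1))
5. [mul_one →] ((b + -1) * 1)  →  (b + -1);  E1 = ((a + a) + (b + -1))
6. [neg_neg ←] ((a + a) + (b + -1))  →  (- (- ((a + a) + (b + -1))))
7. [mul_one ←] -1  →  (-1 * 1);  E1 = (- (- ((a + a) + (b + (-1 * 1)))))
8. [add_comm →] (b + (-1 * 1))  →  ((-1 * 1) + b);  this is E2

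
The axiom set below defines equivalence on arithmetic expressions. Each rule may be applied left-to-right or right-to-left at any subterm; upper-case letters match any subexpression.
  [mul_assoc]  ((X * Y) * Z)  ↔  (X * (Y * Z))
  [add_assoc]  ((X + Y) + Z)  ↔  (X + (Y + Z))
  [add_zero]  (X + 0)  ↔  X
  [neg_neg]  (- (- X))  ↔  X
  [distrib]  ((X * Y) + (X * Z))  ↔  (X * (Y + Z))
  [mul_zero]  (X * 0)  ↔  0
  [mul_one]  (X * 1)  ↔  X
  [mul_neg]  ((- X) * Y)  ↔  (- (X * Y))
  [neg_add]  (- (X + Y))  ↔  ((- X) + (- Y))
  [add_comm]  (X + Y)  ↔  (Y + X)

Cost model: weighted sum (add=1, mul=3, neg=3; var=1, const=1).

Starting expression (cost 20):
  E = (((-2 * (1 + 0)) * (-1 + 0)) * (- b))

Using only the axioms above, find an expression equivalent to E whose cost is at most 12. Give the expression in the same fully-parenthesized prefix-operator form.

((-2 * -1) * (- b))   [cost 12]

step 1: add_zero (→) rewrites (1 + 0) into 1, now (((-2 * 1) * (-1 + 0)) * (- b))
step 2: add_zero (→) rewrites (-1 + 0) into -1, now (((-2 * 1) * -1) * (- b))
step 3: mul_one (→) rewrites (-2 * 1) into -2, reaching cost 12 (bound 12)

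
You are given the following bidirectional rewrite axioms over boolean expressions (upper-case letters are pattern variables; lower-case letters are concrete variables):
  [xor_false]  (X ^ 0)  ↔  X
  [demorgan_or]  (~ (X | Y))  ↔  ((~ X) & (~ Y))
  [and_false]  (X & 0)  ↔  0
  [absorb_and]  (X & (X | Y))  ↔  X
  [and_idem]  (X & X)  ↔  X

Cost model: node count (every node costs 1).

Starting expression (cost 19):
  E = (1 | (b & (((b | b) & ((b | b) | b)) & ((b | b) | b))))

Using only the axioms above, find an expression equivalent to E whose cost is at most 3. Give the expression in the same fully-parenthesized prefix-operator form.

(1 | b)   [cost 3]

(1) ((b | b) & ((b | b) | b))  =[absorb_and →]=  (b | b)    ⊢ (1 | (b & ((b | b) & ((b | b) | b))))
(2) ((b | b) & ((b | b) | b))  =[absorb_and →]=  (b | b)    ⊢ (1 | (b & (b | b)))
(3) (b & (b | b))  =[absorb_and →]=  b    ⊢ cost 3, within 3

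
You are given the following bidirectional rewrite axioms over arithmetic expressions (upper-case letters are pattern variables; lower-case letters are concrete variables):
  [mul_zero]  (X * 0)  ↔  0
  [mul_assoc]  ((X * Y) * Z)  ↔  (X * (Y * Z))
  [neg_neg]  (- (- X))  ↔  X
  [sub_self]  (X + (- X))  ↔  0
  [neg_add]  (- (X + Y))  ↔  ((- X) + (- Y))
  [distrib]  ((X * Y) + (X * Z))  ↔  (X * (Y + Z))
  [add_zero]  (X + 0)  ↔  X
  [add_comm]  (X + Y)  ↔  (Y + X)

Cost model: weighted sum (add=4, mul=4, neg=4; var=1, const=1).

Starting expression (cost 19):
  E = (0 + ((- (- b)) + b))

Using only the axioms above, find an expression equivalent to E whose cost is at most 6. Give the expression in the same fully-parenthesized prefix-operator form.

(1) (- (- b))  =[neg_neg →]=  b    ⊢ (0 + (b + b))
(2) (0 + (b + b))  =[add_comm →]=  ((b + b) + 0)
(3) ((b + b) + 0)  =[add_zero →]=  (b + b)    ⊢ cost 6, within 6

(b + b)   [cost 6]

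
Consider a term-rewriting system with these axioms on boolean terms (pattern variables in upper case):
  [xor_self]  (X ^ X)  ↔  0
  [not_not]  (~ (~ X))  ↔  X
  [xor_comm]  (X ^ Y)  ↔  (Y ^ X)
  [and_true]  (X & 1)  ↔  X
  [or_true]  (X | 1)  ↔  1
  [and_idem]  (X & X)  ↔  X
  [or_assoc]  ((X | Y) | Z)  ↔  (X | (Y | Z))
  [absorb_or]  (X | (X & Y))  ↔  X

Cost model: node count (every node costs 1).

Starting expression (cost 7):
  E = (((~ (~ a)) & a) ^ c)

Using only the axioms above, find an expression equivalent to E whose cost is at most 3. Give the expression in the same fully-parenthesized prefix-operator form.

(1) (~ (~ a))  =[not_not →]=  a    ⊢ ((a & a) ^ c)
(2) (a & a)  =[and_idem →]=  a    ⊢ cost 3, within 3

(a ^ c)   [cost 3]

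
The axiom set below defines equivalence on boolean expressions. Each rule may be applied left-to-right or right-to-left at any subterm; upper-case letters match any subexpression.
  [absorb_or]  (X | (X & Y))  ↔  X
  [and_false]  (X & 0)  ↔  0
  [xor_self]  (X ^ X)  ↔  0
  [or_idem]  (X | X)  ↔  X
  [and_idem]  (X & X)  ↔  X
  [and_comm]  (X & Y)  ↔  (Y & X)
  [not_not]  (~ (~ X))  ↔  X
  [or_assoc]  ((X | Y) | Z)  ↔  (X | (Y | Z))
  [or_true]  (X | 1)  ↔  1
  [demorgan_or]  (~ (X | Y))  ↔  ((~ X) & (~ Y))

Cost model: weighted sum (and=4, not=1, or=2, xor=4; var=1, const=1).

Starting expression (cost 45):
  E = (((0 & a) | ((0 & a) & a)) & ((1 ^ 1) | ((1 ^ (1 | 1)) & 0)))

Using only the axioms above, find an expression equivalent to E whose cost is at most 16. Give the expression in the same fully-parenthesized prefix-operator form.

((0 & a) & (1 ^ 1))   [cost 16]

1. [or_idem →] (1 | 1)  →  1;  E = (((0 & a) | ((0 & a) & a)) & ((1 ^ 1) | ((1 ^ 1) & 0)))
2. [absorb_or →] ((0 & a) | ((0 & a) & a))  →  (0 & a);  E = ((0 & a) & ((1 ^ 1) | ((1 ^ 1) & 0)))
3. [absorb_or →] ((1 ^ 1) | ((1 ^ 1) & 0))  →  (1 ^ 1);  cost 16 ≤ 16, done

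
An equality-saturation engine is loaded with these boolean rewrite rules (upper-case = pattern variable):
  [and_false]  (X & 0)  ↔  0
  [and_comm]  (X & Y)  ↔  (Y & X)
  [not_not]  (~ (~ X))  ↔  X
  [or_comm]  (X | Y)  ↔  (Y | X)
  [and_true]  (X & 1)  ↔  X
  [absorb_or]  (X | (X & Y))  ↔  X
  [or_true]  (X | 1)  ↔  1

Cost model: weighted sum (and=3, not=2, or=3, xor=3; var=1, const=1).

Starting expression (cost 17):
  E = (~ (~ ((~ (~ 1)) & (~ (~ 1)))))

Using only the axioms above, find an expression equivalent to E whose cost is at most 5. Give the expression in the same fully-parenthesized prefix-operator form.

(1 & 1)   [cost 5]

step 1: not_not (→) rewrites (~ (~ 1)) into 1, now (~ (~ ((~ (~ 1)) & 1)))
step 2: not_not (→) rewrites (~ (~ 1)) into 1, now (~ (~ (1 & 1)))
step 3: not_not (→) rewrites (~ (~ (1 & 1))) into (1 & 1), reaching cost 5 (bound 5)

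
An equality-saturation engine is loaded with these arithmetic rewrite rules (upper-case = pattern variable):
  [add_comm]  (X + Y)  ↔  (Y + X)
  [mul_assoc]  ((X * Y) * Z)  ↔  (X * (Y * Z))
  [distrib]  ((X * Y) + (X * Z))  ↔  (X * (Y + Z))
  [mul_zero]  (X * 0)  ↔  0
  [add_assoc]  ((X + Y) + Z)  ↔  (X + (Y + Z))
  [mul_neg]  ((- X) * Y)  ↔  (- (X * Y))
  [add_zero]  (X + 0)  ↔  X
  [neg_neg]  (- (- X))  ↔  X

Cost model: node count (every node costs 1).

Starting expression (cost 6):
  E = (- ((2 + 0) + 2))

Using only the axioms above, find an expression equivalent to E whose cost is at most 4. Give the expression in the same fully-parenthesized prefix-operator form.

(1) (2 + 0)  =[add_zero →]=  2    ⊢ cost 4, within 4

(- (2 + 2))   [cost 4]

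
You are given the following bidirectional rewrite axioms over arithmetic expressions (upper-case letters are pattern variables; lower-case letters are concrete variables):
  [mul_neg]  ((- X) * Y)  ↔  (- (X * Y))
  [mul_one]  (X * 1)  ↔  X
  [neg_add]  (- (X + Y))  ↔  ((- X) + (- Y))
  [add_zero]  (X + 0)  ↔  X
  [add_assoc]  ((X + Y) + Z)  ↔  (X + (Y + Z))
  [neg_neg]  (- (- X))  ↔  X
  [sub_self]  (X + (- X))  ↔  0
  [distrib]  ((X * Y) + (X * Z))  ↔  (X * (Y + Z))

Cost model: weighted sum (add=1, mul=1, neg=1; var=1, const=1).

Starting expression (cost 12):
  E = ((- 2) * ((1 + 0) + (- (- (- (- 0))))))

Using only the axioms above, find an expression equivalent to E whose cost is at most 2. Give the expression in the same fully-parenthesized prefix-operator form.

(- 2)   [cost 2]

1. [neg_neg →] (- (- (- (- 0))))  →  (- (- 0));  E = ((- 2) * ((1 + 0) + (- (- 0))))
2. [add_zero →] (1 + 0)  →  1;  E = ((- 2) * (1 + (- (- 0))))
3. [neg_neg →] (- (- 0))  →  0;  E = ((- 2) * (1 + 0))
4. [add_zero →] (1 + 0)  →  1;  E = ((- 2) * 1)
5. [mul_one →] ((- 2) * 1)  →  (- 2);  cost 2 ≤ 2, done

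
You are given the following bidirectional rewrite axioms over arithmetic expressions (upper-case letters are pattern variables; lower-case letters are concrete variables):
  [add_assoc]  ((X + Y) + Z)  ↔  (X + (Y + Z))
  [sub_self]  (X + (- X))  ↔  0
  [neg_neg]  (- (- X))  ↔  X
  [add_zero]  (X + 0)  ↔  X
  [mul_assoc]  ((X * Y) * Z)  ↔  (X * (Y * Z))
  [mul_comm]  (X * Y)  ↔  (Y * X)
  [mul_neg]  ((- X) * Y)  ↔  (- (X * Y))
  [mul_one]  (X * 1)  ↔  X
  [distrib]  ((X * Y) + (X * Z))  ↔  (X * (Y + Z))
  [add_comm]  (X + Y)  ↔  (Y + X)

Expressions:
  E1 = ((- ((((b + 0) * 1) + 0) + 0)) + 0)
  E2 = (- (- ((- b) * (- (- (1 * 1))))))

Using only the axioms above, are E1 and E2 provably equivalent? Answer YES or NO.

step 1: add_zero (→) rewrites ((((b + 0) * 1) + 0) + 0) into (((b + 0) * 1) + 0), now ((- (((b + 0) * 1) + 0)) + 0)
step 2: add_zero (→) rewrites (b + 0) into b, now ((- ((b * 1) + 0)) + 0)
step 3: add_zero (→) rewrites ((b * 1) + 0) into (b * 1), now ((- (b * 1)) + 0)
step 4: add_zero (→) rewrites ((- (b * 1)) + 0) into (- (b * 1))
step 5: mul_one (→) rewrites (b * 1) into b, now (- b)
step 6: mul_one (←) rewrites (- b) into ((- b) * 1)
step 7: neg_neg (←) rewrites 1 into (- (- 1)), now ((- b) * (- (- 1)))
step 8: mul_one (←) rewrites 1 into (1 * 1), now ((- b) * (- (- (1 * 1))))
step 9: neg_neg (←) rewrites ((- b) * (- (- (1 * 1)))) into (- (- ((- b) * (- (- (1 * 1)))))), which is E2

YES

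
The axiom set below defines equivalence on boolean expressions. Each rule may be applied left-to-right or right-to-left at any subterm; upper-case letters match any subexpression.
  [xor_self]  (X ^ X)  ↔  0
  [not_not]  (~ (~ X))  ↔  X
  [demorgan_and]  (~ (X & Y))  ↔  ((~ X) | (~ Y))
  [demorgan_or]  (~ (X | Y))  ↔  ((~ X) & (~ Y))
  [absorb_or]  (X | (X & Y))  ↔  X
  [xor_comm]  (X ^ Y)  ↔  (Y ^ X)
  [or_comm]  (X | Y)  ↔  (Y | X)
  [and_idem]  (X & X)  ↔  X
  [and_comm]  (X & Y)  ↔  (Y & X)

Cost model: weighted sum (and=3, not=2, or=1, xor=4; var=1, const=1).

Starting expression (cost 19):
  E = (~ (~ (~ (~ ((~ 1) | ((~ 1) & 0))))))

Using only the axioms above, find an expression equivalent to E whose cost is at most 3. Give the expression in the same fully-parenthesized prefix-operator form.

(~ 1)   [cost 3]

1. [not_not →] (~ (~ (~ ((~ 1) | ((~ 1) & 0)))))  →  (~ ((~ 1) | ((~ 1) & 0)));  E = (~ (~ ((~ 1) | ((~ 1) & 0))))
2. [absorb_or →] ((~ 1) | ((~ 1) & 0))  →  (~ 1);  E = (~ (~ (~ 1)))
3. [not_not →] (~ (~ (~ 1)))  →  (~ 1);  cost 3 ≤ 3, done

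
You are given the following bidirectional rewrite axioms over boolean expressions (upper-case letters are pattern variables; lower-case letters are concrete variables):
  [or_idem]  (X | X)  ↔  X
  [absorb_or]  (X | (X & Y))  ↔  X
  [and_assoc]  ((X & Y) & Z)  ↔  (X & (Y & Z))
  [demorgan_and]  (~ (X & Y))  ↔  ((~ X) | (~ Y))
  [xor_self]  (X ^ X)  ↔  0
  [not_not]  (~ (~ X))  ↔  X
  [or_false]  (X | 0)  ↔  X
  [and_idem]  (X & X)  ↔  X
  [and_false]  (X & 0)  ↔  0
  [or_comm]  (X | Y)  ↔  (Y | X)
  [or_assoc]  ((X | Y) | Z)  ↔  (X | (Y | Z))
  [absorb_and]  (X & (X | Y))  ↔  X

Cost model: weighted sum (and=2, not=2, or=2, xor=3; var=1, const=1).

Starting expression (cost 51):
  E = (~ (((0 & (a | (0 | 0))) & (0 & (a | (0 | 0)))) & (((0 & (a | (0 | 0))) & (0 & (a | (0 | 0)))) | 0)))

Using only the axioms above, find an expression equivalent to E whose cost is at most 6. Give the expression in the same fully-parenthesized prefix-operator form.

step 1: absorb_and (→) rewrites (((0 & (a | (0 | 0))) & (0 & (a | (0 | 0)))) & (((0 & (a | (0 | 0))) & (0 & (a | (0 | 0)))) | 0)) into ((0 & (a | (0 | 0))) & (0 & (a | (0 | 0)))), now (~ ((0 & (a | (0 | 0))) & (0 & (a | (0 | 0)))))
step 2: and_idem (→) rewrites ((0 & (a | (0 | 0))) & (0 & (a | (0 | 0)))) into (0 & (a | (0 | 0))), now (~ (0 & (a | (0 | 0))))
step 3: or_idem (→) rewrites (0 | 0) into 0, now (~ (0 & (a | 0)))
step 4: or_false (→) rewrites (a | 0) into a, reaching cost 6 (bound 6)

(~ (0 & a))   [cost 6]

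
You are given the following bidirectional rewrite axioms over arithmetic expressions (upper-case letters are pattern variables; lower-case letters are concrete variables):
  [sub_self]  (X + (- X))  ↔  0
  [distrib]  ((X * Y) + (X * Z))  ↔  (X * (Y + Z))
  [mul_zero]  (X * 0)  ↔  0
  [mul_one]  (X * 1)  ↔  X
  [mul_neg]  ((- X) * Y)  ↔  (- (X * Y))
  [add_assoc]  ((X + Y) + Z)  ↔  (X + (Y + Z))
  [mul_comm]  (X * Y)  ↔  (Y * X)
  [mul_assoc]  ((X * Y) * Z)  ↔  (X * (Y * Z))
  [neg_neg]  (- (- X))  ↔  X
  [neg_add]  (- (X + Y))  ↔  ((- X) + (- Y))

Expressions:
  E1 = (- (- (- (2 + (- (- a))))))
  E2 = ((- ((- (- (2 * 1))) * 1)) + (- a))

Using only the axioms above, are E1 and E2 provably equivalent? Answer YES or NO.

YES

1. [neg_neg →] (- (- a))  →  a;  E1 = (- (- (- (2 + a))))
2. [neg_neg →] (- (- (2 + a)))  →  (2 + a);  E1 = (- (2 + a))
3. [neg_add →] (- (2 + a))  →  ((- 2) + (- a))
4. [neg_neg ←] (- 2)  →  (- (- (- 2)));  E1 = ((- (- (- 2))) + (- a))
5. [mul_one ←] (- (- 2))  →  ((- (- 2)) * 1);  E1 = ((- ((- (- 2)) * 1)) + (- a))
6. [mul_one ←] 2  →  (2 * 1);  this is E2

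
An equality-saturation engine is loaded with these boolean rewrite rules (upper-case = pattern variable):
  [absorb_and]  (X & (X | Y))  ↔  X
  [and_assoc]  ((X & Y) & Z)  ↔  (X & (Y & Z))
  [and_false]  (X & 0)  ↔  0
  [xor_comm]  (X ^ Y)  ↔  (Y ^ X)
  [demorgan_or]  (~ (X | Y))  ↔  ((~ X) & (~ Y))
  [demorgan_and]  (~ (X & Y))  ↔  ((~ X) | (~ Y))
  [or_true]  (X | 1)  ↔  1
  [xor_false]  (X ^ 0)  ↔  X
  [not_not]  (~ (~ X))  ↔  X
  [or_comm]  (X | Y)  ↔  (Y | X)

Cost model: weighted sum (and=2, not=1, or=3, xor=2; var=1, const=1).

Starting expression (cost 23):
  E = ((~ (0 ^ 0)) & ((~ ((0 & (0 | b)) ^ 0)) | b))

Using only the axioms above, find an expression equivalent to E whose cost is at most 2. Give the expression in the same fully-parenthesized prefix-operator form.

(1) (0 & (0 | b))  =[absorb_and →]=  0    ⊢ ((~ (0 ^ 0)) & ((~ (0 ^ 0)) | b))
(2) ((~ (0 ^ 0)) & ((~ (0 ^ 0)) | b))  =[absorb_and →]=  (~ (0 ^ 0))
(3) (0 ^ 0)  =[xor_false →]=  0    ⊢ cost 2, within 2

(~ 0)   [cost 2]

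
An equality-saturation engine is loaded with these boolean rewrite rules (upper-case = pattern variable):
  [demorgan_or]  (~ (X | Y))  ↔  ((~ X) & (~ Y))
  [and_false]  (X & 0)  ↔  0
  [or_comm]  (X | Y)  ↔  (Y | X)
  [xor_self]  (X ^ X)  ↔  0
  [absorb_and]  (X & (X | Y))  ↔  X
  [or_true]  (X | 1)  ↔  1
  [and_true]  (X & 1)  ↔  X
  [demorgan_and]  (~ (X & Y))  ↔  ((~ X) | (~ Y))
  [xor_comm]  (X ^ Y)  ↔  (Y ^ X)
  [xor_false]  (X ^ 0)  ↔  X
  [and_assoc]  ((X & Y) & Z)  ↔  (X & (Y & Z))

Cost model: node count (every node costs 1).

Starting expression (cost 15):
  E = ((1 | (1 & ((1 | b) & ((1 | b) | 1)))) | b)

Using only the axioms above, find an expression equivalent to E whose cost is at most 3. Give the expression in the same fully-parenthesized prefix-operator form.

(1 | b)   [cost 3]

(1) ((1 | b) & ((1 | b) | 1))  =[absorb_and →]=  (1 | b)    ⊢ ((1 | (1 & (1 | b))) | b)
(2) (1 & (1 | b))  =[absorb_and →]=  1    ⊢ ((1 | 1) | b)
(3) (1 | 1)  =[or_true →]=  1    ⊢ cost 3, within 3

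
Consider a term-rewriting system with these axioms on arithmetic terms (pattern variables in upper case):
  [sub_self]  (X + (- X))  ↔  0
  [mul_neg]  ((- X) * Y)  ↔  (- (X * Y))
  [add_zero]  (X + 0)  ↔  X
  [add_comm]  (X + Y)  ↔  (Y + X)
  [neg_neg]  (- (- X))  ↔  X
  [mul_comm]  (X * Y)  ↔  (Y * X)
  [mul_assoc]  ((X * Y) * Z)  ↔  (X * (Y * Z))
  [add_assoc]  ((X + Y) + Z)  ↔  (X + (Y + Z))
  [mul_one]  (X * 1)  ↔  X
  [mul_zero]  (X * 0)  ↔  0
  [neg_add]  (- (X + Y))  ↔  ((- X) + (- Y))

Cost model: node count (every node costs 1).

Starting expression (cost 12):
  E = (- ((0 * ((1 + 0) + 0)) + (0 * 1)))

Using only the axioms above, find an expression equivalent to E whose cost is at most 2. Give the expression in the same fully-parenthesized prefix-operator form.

step 1: add_zero (→) rewrites (1 + 0) into 1, now (- ((0 * (1 + 0)) + (0 * 1)))
step 2: add_zero (→) rewrites (1 + 0) into 1, now (- ((0 * 1) + (0 * 1)))
step 3: mul_one (→) rewrites (0 * 1) into 0, now (- (0 + (0 * 1)))
step 4: mul_one (→) rewrites (0 * 1) into 0, now (- (0 + 0))
step 5: add_zero (→) rewrites (0 + 0) into 0, reaching cost 2 (bound 2)

(- 0)   [cost 2]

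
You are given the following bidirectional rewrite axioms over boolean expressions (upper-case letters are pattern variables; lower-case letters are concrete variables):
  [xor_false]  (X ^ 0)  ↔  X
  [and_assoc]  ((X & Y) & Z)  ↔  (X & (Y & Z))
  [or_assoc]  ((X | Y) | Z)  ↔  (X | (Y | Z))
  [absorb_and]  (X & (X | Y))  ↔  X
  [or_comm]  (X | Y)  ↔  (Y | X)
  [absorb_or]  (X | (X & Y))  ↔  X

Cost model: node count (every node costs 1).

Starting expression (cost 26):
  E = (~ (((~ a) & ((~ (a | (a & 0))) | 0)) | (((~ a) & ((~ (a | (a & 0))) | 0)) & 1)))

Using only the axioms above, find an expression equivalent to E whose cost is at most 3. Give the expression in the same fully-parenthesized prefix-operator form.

(~ (~ a))   [cost 3]

(1) (((~ a) & ((~ (a | (a & 0))) | 0)) | (((~ a) & ((~ (a | (a & 0))) | 0)) & 1))  =[absorb_or →]=  ((~ a) & ((~ (a | (a & 0))) | 0))    ⊢ (~ ((~ a) & ((~ (a | (a & 0))) | 0)))
(2) (a | (a & 0))  =[absorb_or →]=  a    ⊢ (~ ((~ a) & ((~ a) | 0)))
(3) ((~ a) & ((~ a) | 0))  =[absorb_and →]=  (~ a)    ⊢ cost 3, within 3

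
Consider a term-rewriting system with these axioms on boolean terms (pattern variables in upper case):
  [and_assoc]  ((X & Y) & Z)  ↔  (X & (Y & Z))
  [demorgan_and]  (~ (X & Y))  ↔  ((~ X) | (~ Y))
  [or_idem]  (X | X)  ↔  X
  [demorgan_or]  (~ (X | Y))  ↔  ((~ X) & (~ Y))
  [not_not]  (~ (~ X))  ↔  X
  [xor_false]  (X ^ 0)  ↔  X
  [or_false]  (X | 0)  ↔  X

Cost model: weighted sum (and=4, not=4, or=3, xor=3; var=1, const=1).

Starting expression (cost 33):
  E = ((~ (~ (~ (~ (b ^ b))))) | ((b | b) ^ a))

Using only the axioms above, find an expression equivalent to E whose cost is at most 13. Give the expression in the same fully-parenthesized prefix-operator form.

1. [not_not →] (~ (~ (b ^ b)))  →  (b ^ b);  E = ((~ (~ (b ^ b))) | ((b | b) ^ a))
2. [or_idem →] (b | b)  →  b;  E = ((~ (~ (b ^ b))) | (b ^ a))
3. [not_not →] (~ (~ (b ^ b)))  →  (b ^ b);  cost 13 ≤ 13, done

((b ^ b) | (b ^ a))   [cost 13]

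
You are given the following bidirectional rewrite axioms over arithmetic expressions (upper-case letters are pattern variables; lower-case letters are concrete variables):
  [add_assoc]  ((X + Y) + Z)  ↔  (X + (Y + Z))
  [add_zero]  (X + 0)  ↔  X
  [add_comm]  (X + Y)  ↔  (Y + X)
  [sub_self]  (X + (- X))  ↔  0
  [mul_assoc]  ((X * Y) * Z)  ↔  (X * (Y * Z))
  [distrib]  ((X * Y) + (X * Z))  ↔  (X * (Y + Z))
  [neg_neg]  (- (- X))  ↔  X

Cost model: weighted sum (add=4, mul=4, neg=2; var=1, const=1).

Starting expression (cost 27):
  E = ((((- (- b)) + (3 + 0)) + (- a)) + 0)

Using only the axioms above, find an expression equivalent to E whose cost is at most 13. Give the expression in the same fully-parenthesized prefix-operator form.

(1) ((((- (- b)) + (3 + 0)) + (- a)) + 0)  =[add_zero →]=  (((- (- b)) + (3 + 0)) + (- a))
(2) (3 + 0)  =[add_zero →]=  3    ⊢ (((- (- b)) + 3) + (- a))
(3) (- (- b))  =[neg_neg →]=  b    ⊢ cost 13, within 13

((b + 3) + (- a))   [cost 13]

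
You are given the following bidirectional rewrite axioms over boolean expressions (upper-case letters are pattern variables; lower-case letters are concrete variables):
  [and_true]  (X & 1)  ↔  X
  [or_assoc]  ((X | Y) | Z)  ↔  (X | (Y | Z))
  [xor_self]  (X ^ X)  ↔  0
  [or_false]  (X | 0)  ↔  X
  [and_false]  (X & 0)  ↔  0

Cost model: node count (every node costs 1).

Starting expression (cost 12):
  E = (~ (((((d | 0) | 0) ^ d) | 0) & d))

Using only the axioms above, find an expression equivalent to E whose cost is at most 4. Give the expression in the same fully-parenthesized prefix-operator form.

1. [or_false →] ((((d | 0) | 0) ^ d) | 0)  →  (((d | 0) | 0) ^ d);  E = (~ ((((d | 0) | 0) ^ d) & d))
2. [or_false →] (d | 0)  →  d;  E = (~ (((d | 0) ^ d) & d))
3. [or_false →] (d | 0)  →  d;  E = (~ ((d ^ d) & d))
4. [xor_self →] (d ^ d)  →  0;  cost 4 ≤ 4, done

(~ (0 & d))   [cost 4]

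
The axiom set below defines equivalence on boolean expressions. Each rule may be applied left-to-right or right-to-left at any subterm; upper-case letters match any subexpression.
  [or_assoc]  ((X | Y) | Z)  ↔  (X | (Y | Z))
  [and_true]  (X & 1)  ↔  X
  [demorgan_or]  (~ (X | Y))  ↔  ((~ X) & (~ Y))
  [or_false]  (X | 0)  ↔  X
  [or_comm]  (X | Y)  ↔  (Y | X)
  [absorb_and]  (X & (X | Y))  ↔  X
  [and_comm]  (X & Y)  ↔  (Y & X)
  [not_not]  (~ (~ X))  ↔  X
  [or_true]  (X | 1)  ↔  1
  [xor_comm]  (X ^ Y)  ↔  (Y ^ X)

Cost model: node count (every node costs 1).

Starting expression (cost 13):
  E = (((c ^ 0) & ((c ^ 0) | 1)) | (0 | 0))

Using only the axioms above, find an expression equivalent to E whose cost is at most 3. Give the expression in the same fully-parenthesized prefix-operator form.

(c ^ 0)   [cost 3]

(1) ((c ^ 0) & ((c ^ 0) | 1))  =[absorb_and →]=  (c ^ 0)    ⊢ ((c ^ 0) | (0 | 0))
(2) (0 | 0)  =[or_false →]=  0    ⊢ ((c ^ 0) | 0)
(3) ((c ^ 0) | 0)  =[or_false →]=  (c ^ 0)    ⊢ cost 3, within 3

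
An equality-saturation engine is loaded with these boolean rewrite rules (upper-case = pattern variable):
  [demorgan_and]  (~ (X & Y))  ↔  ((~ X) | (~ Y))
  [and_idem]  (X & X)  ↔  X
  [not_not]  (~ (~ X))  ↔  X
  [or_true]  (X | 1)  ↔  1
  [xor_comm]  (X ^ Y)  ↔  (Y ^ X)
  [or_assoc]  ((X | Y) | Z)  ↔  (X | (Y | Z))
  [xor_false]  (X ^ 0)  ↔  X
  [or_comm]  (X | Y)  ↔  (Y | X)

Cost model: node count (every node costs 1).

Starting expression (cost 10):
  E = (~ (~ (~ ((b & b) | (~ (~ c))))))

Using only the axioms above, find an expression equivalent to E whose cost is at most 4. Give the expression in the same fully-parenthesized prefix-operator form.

step 1: and_idem (→) rewrites (b & b) into b, now (~ (~ (~ (b | (~ (~ c))))))
step 2: not_not (→) rewrites (~ (~ (b | (~ (~ c))))) into (b | (~ (~ c))), now (~ (b | (~ (~ c))))
step 3: not_not (→) rewrites (~ (~ c)) into c, reaching cost 4 (bound 4)

(~ (b | c))   [cost 4]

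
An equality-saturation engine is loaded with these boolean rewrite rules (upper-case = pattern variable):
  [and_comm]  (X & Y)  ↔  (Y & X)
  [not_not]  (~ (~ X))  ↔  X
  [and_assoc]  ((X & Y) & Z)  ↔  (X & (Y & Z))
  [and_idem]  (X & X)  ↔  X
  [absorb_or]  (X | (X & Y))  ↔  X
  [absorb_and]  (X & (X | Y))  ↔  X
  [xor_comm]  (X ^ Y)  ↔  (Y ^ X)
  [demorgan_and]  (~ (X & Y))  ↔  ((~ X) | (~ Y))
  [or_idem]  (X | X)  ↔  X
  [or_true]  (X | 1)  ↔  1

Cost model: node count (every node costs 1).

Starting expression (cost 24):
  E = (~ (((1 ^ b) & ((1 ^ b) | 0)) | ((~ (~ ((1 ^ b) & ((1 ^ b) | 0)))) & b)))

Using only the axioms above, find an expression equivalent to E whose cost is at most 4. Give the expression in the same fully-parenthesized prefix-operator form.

(1) (~ (~ ((1 ^ b) & ((1 ^ b) | 0))))  =[not_not →]=  ((1 ^ b) & ((1 ^ b) | 0))    ⊢ (~ (((1 ^ b) & ((1 ^ b) | 0)) | (((1 ^ b) & ((1 ^ b) | 0)) & b)))
(2) (((1 ^ b) & ((1 ^ b) | 0)) | (((1 ^ b) & ((1 ^ b) | 0)) & b))  =[absorb_or →]=  ((1 ^ b) & ((1 ^ b) | 0))    ⊢ (~ ((1 ^ b) & ((1 ^ b) | 0)))
(3) ((1 ^ b) & ((1 ^ b) | 0))  =[absorb_and →]=  (1 ^ b)    ⊢ cost 4, within 4

(~ (1 ^ b))   [cost 4]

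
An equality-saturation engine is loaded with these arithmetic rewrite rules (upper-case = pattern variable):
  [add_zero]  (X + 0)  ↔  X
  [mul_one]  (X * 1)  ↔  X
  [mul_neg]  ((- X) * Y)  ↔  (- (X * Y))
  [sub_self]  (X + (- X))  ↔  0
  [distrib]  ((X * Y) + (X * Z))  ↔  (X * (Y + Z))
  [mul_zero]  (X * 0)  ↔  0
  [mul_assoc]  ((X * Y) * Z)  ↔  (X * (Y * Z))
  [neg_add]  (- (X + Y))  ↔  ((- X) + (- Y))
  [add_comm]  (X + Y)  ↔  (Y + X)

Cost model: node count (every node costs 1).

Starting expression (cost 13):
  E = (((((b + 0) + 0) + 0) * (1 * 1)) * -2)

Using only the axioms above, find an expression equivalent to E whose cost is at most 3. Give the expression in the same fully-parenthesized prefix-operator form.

(b * -2)   [cost 3]

step 1: add_zero (→) rewrites (b + 0) into b, now ((((b + 0) + 0) * (1 * 1)) * -2)
step 2: mul_one (→) rewrites (1 * 1) into 1, now ((((b + 0) + 0) * 1) * -2)
step 3: mul_one (→) rewrites (((b + 0) + 0) * 1) into ((b + 0) + 0), now (((b + 0) + 0) * -2)
step 4: add_zero (→) rewrites ((b + 0) + 0) into (b + 0), now ((b + 0) * -2)
step 5: add_zero (→) rewrites (b + 0) into b, reaching cost 3 (bound 3)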